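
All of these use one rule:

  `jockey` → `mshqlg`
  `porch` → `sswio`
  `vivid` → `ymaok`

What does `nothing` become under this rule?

qsynpvp

In jockey: j→m is +3, o→s is +4, c→h is +5, k→q is +6 — the shift increases by 1 each position. Letter i (0-indexed) is shifted by i+3, so successive shifts are 3, 4, 5, ….
For nothing: n+3=q, o+4=s, t+5=y, h+6=n, i+7=p, n+8=v, g+9=p.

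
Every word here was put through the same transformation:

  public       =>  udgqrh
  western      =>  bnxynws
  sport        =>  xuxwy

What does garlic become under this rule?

Vowels shift forward by 9 and consonants shift forward by 5.
For garlic: g(cons)+5=l, a(vowel)+9=j, r(cons)+5=w, l(cons)+5=q, i(vowel)+9=r, c(cons)+5=h.

ljwqrh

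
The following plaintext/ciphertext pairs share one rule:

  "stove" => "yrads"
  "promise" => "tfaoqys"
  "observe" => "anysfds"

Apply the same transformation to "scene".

s(18)→y(24) and t(19)→r(17) fit y≡19x+20 (mod 26); the inverse of 19 mod 26 is 11. This is an affine cipher: with a=0,…,z=25, each position x becomes (19x+20) mod 26.
For scene: s(18)→19·18+20≡24=y; c(2)→19·2+20≡6=g; e(4)→19·4+20≡18=s; n(13)→19·13+20≡7=h; e(4)→19·4+20≡18=s (all mod 26).

ygshs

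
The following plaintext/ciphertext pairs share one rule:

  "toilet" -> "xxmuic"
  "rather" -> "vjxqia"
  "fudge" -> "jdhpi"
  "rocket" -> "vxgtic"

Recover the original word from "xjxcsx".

tattoo

Shifts by position in toilet: pos 0: t→x (+4), pos 1: o→x (+9), pos 2: i→m (+4), pos 3: l→u (+9) — repeating every 2. It's a Vigenère-style cipher with numeric key [4,9]: position i shifts by key[i mod 2].
Reversing it on xjxcsx: x−4=t, j−9=a, x−4=t, c−9=t, s−4=o, x−9=o.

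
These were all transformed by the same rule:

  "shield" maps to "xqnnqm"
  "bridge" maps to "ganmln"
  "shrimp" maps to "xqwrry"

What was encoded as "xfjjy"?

sweat

Shifts by position in shield: pos 0: s→x (+5), pos 1: h→q (+9), pos 2: i→n (+5), pos 3: e→n (+9) — repeating every 2. A repeating key of period 2 is used — shifts +5, +9 over and over.
Decoding xfjjy: x−5=s, f−9=w, j−5=e, j−9=a, y−5=t.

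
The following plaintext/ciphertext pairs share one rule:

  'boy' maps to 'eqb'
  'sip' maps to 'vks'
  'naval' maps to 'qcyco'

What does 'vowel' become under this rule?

The shift depends on letter class: consonant b→e is +3, but vowel o→q is +2. Two shifts are in play — +2 for a/e/i/o/u, +3 for every other letter.
On vowel: v(cons)+3=y, o(vowel)+2=q, w(cons)+3=z, e(vowel)+2=g, l(cons)+3=o.

yqzgo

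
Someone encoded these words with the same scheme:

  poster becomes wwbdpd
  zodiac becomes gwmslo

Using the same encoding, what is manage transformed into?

tiwkrq

In poster: p→w is +7, o→w is +8, s→b is +9, t→d is +10 — the shift increases by 1 each position. Each letter shifts forward by (position + 7), i.e. 7, 8, 9, … — the shift grows by one for each successive letter.
For manage: m+7=t, a+8=i, n+9=w, a+10=k, g+11=r, e+12=q.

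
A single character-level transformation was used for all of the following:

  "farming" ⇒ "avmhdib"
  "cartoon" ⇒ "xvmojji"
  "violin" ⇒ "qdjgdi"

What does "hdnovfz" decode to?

mistake

Each letter is shifted forward by 21 in the alphabet (a Caesar shift of +21).
Undoing it on hdnovfz: h−21=m, d−21=i, n−21=s, o−21=t, v−21=a, f−21=k, z−21=e.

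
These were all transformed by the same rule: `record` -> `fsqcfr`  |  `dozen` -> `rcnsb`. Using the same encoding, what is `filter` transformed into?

twzhsf

Compare letters: r→f is +14, e→s is +14, c→q is +14 — a constant shift. This is a Caesar cipher with shift 14.
For filter: f+14=t, i+14=w, l+14=z, t+14=h, e+14=s, r+14=f.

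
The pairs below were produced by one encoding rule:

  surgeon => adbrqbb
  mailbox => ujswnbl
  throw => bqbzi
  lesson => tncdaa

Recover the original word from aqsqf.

shift

In surgeon: s→a is +8, u→d is +9, r→b is +10, g→r is +11 — the shift increases by 1 each position. Letter i (0-indexed) is shifted by i+8, so successive shifts are 8, 9, 10, ….
Decoding aqsqf: a−8=s, q−9=h, s−10=i, q−11=f, f−12=t.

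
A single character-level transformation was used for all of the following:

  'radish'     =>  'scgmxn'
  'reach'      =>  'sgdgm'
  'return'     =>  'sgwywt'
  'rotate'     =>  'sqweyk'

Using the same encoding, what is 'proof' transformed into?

qtrsk

The shift increases by 1 at each position, starting from +1: 1, 2, 3, ….
Applying it to proof: p+1=q, r+2=t, o+3=r, o+4=s, f+5=k.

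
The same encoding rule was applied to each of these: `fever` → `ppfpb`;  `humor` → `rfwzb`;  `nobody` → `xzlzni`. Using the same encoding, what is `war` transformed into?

glb

The shift depends on letter class: consonant f→p is +10, but vowel e→p is +11. Vowels shift forward by 11 and consonants shift forward by 10.
On war: w(cons)+10=g, a(vowel)+11=l, r(cons)+10=b.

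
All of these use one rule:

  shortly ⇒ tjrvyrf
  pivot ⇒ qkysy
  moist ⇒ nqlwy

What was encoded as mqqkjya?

longest

In shortly: s→t is +1, h→j is +2, o→r is +3, r→v is +4 — the shift increases by 1 each position. Each letter shifts forward by (position + 1), i.e. 1, 2, 3, … — the shift grows by one for each successive letter.
Undoing it on mqqkjya: m−1=l, q−2=o, q−3=n, k−4=g, j−5=e, y−6=s, a−7=t.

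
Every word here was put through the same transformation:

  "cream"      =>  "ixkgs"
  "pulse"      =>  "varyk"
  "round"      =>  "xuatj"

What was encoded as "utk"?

Compare letters: c→i is +6, r→x is +6, e→k is +6 — a constant shift. It's a constant shift of +6 (ROT6).
Decoding utk: u−6=o, t−6=n, k−6=e.

one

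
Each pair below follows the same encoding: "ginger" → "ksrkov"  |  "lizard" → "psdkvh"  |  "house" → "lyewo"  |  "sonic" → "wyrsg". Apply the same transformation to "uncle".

ergpo

The shift depends on letter class: consonant g→k is +4, but vowel i→s is +10. The rule splits by letter class: vowels +10, consonants +4.
Applying it to uncle: u(vowel)+10=e, n(cons)+4=r, c(cons)+4=g, l(cons)+4=p, e(vowel)+10=o.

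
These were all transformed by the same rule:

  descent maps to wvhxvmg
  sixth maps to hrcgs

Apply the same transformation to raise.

izrhv

Each pair mirrors across the alphabet (d↔w, e↔v, s↔h): positions sum to 25. Each letter is replaced by its mirror in the alphabet: a↔z, b↔y, c↔x, and so on (the Atbash cipher).
Applying it to raise: r↔i, a↔z, i↔r, s↔h, e↔v.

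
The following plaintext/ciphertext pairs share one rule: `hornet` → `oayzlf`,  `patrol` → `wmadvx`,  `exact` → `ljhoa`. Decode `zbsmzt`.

splash

Shifts by position in hornet: pos 0: h→o (+7), pos 1: o→a (+12), pos 2: r→y (+7), pos 3: n→z (+12) — repeating every 2. A repeating key of period 2 is used — shifts +7, +12 over and over.
Reversing it on zbsmzt: z−7=s, b−12=p, s−7=l, m−12=a, z−7=s, t−12=h.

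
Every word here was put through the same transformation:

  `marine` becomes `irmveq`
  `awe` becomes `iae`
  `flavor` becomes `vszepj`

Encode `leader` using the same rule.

Read the word backwards and shift each letter +4.
Applying it to leader: reverse → redael; then shift: r+4=v, e+4=i, d+4=h, a+4=e, e+4=i, l+4=p.

viheip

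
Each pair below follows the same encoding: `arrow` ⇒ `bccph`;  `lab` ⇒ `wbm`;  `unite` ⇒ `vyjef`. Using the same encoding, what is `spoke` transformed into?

The shift depends on letter class: consonant r→c is +11, but vowel a→b is +1. Two shifts are in play — +1 for a/e/i/o/u, +11 for every other letter.
Applying it to spoke: s(cons)+11=d, p(cons)+11=a, o(vowel)+1=p, k(cons)+11=v, e(vowel)+1=f.

dapvf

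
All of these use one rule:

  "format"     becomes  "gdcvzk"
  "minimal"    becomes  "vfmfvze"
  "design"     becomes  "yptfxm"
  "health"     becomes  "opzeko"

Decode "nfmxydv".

kingdom

f(5)→g(6) and o(14)→d(3) fit y≡17x+25 (mod 26); the inverse of 17 mod 26 is 23. This is an affine cipher: with a=0,…,z=25, each position x becomes (17x+25) mod 26.
Decoding nfmxydv: n(13)→23·(13−25)≡10=k; f(5)→23·(5−25)≡8=i; m(12)→23·(12−25)≡13=n; x(23)→23·(23−25)≡6=g; y(24)→23·(24−25)≡3=d; d(3)→23·(3−25)≡14=o; v(21)→23·(21−25)≡12=m (all mod 26).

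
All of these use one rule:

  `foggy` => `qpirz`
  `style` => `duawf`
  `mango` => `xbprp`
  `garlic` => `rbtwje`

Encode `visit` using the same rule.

The shifts repeat in a cycle of length 3: positions 0,1,… shift by +11, +1, +2, then the pattern repeats.
On visit: v+11=g, i+1=j, s+2=u, i+11=t, t+1=u.

gjutu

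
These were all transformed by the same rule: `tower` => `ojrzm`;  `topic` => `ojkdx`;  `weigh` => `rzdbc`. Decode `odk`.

Compare letters: t→o is +21, o→j is +21, w→r is +21 — a constant shift. Each letter is shifted forward by 21 in the alphabet (a Caesar shift of +21).
Reversing it on odk: o−21=t, d−21=i, k−21=p.

tip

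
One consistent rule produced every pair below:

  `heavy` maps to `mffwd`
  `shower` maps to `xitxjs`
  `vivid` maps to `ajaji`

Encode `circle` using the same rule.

Shifts by position in heavy: pos 0: h→m (+5), pos 1: e→f (+1), pos 2: a→f (+5), pos 3: v→w (+1) — repeating every 2. A repeating key of period 2 is used — shifts +5, +1 over and over.
Applying it to circle: c+5=h, i+1=j, r+5=w, c+1=d, l+5=q, e+1=f.

hjwdqf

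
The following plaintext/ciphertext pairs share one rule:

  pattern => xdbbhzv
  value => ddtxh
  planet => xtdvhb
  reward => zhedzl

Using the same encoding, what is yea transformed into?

The shift depends on letter class: consonant p→x is +8, but vowel a→d is +3. Vowels shift forward by 3 and consonants shift forward by 8.
For yea: y(cons)+8=g, e(vowel)+3=h, a(vowel)+3=d.

ghd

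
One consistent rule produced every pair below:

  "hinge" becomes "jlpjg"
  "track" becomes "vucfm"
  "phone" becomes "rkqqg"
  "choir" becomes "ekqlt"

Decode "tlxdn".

rival

Shifts by position in hinge: pos 0: h→j (+2), pos 1: i→l (+3), pos 2: n→p (+2), pos 3: g→j (+3) — repeating every 2. A repeating key of period 2 is used — shifts +2, +3 over and over.
Reversing it on tlxdn: t−2=r, l−3=i, x−2=v, d−3=a, n−2=l.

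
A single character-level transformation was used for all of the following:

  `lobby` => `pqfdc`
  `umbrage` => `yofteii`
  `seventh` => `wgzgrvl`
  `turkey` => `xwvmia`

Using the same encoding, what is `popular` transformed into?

tqtwpcv

A repeating key of period 2 is used — shifts +4, +2 over and over.
On popular: p+4=t, o+2=q, p+4=t, u+2=w, l+4=p, a+2=c, r+4=v.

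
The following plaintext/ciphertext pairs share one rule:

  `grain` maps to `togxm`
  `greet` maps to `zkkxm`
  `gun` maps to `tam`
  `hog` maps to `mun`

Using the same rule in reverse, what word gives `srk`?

elm

The output letters match the input read backwards, each shifted +6: grain reversed is niarg. The word is reversed, then every letter is shifted forward by 6.
Undoing it on srk: shift back: s−6=m, r−6=l, k−6=e → mle; then reverse → elm.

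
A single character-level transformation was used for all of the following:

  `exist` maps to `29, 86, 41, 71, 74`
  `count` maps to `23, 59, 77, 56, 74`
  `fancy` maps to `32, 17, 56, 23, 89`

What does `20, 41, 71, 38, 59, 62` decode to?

bishop

e(#5)→29 and x(#24)→86: differences scale by 3, so n = 3·pos + 14. The formula is n = 3×(alphabet index, a=1) + 14.
Reversing it on 20, 41, 71, 38, 59, 62: 20→(20−14)÷3=2=b, 41→(41−14)÷3=9=i, 71→(71−14)÷3=19=s, 38→(38−14)÷3=8=h, 59→(59−14)÷3=15=o, 62→(62−14)÷3=16=p.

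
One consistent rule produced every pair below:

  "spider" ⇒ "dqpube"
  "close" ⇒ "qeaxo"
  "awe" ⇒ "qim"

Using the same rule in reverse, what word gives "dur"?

The output letters match the input read backwards, each shifted +12: spider reversed is redips. Two steps: reverse the string, then apply a Caesar shift of +12.
Decoding dur: shift back: d−12=r, u−12=i, r−12=f → rif; then reverse → fir.

fir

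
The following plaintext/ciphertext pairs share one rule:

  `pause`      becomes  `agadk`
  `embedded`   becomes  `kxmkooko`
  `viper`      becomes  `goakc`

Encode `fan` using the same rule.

qgy

The shift depends on letter class: consonant p→a is +11, but vowel a→g is +6. Vowels shift forward by 6 and consonants shift forward by 11.
On fan: f(cons)+11=q, a(vowel)+6=g, n(cons)+11=y.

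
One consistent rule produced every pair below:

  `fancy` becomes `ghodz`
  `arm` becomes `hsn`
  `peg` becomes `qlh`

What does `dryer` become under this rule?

eszls

Vowels shift forward by 7 and consonants shift forward by 1.
On dryer: d(cons)+1=e, r(cons)+1=s, y(cons)+1=z, e(vowel)+7=l, r(cons)+1=s.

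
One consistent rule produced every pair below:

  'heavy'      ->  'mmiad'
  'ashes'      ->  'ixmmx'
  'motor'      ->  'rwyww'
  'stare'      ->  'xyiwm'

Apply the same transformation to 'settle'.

The shift depends on letter class: consonant h→m is +5, but vowel e→m is +8. Vowels shift forward by 8 and consonants shift forward by 5.
On settle: s(cons)+5=x, e(vowel)+8=m, t(cons)+5=y, t(cons)+5=y, l(cons)+5=q, e(vowel)+8=m.

xmyyqm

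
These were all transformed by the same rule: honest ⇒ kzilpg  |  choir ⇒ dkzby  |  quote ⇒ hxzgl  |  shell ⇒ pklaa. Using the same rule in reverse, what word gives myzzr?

h(7)→k(10) and o(14)→z(25) fit y≡17x+21 (mod 26); the inverse of 17 mod 26 is 23. Each letter's alphabet position (a=0..z=25) is mapped through 17·x+21 mod 26 — an affine cipher.
Undoing it on myzzr: m(12)→23·(12−21)≡1=b; y(24)→23·(24−21)≡17=r; z(25)→23·(25−21)≡14=o; z(25)→23·(25−21)≡14=o; r(17)→23·(17−21)≡12=m (all mod 26).

broom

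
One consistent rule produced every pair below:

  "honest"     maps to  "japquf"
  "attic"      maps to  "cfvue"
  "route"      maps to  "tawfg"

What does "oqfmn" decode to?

medal

Shifts by position in honest: pos 0: h→j (+2), pos 1: o→a (+12), pos 2: n→p (+2), pos 3: e→q (+12) — repeating every 2. A repeating key of period 2 is used — shifts +2, +12 over and over.
Reversing it on oqfmn: o−2=m, q−12=e, f−2=d, m−12=a, n−2=l.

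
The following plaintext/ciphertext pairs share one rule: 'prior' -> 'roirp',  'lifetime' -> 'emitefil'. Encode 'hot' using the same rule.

toh

The output letters match the input read backwards: prior reversed is roirp. The word is simply reversed.
On hot: reverse → toh.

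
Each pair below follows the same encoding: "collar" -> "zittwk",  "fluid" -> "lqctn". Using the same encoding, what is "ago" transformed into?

woi

The output letters match the input read backwards, each shifted +8: collar reversed is ralloc. The word is reversed, then every letter is shifted forward by 8.
On ago: reverse → oga; then shift: o+8=w, g+8=o, a+8=i.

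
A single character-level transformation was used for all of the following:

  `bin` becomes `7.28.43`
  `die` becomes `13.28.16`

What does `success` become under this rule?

58.64.10.10.16.58.58

b(#2)→7 and i(#9)→28: differences scale by 3, so n = 3·pos + 1. The formula is n = 3×(alphabet index, a=1) + 1.
For success: s=19→58, u=21→64, c=3→10, c=3→10, e=5→16, s=19→58, s=19→58.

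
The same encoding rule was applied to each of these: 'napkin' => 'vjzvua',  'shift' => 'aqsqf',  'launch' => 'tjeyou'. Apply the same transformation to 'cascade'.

Letter i (0-indexed) is shifted by i+8, so successive shifts are 8, 9, 10, ….
On cascade: c+8=k, a+9=j, s+10=c, c+11=n, a+12=m, d+13=q, e+14=s.

kjcnmqs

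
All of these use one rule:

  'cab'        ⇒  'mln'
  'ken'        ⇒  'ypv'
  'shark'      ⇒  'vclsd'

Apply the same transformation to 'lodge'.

prozw

The word is reversed, then every letter is shifted forward by 11.
Applying it to lodge: reverse → egdol; then shift: e+11=p, g+11=r, d+11=o, o+11=z, l+11=w.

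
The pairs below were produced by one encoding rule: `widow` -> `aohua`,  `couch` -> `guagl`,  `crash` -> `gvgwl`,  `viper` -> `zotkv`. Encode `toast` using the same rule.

The shift depends on letter class: consonant w→a is +4, but vowel i→o is +6. Vowels shift forward by 6 and consonants shift forward by 4.
For toast: t(cons)+4=x, o(vowel)+6=u, a(vowel)+6=g, s(cons)+4=w, t(cons)+4=x.

xugwx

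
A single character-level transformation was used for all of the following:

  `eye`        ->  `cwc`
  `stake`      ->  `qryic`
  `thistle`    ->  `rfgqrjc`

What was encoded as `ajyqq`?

Each letter is shifted forward by 24 in the alphabet (a Caesar shift of +24).
Decoding ajyqq: a−24=c, j−24=l, y−24=a, q−24=s, q−24=s.

class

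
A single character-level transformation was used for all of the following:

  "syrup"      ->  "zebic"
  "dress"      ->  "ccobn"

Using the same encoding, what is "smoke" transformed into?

ouywc

Read the word backwards and shift each letter +10.
For smoke: reverse → ekoms; then shift: e+10=o, k+10=u, o+10=y, m+10=w, s+10=c.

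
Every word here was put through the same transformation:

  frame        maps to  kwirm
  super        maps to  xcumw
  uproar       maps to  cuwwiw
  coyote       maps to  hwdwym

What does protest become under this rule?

The shift depends on letter class: consonant f→k is +5, but vowel a→i is +8. The rule splits by letter class: vowels +8, consonants +5.
Applying it to protest: p(cons)+5=u, r(cons)+5=w, o(vowel)+8=w, t(cons)+5=y, e(vowel)+8=m, s(cons)+5=x, t(cons)+5=y.

uwwymxy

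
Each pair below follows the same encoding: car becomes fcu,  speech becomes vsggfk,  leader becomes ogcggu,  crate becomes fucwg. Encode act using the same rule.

cfw

The shift depends on letter class: consonant c→f is +3, but vowel a→c is +2. Vowels shift forward by 2 and consonants shift forward by 3.
For act: a(vowel)+2=c, c(cons)+3=f, t(cons)+3=w.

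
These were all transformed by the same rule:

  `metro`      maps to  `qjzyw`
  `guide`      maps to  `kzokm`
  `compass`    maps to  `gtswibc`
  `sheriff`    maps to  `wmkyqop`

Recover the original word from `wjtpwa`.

senior

In metro: m→q is +4, e→j is +5, t→z is +6, r→y is +7 — the shift increases by 1 each position. Each letter shifts forward by (position + 4), i.e. 4, 5, 6, … — the shift grows by one for each successive letter.
Undoing it on wjtpwa: w−4=s, j−5=e, t−6=n, p−7=i, w−8=o, a−9=r.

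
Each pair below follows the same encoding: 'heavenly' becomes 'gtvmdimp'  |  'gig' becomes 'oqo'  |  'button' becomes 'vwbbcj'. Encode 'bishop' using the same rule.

xwpaqj

The output letters match the input read backwards, each shifted +8: heavenly reversed is ylnevaeh. The word is reversed, then every letter is shifted forward by 8.
On bishop: reverse → pohsib; then shift: p+8=x, o+8=w, h+8=p, s+8=a, i+8=q, b+8=j.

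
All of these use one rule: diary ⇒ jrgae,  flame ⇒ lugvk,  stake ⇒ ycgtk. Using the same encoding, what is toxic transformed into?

Shifts by position in diary: pos 0: d→j (+6), pos 1: i→r (+9), pos 2: a→g (+6), pos 3: r→a (+9) — repeating every 2. It's a Vigenère-style cipher with numeric key [6,9]: position i shifts by key[i mod 2].
Applying it to toxic: t+6=z, o+9=x, x+6=d, i+9=r, c+6=i.

zxdri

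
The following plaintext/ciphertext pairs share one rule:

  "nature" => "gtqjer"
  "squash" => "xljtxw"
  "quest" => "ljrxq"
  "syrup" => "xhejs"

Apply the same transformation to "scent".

xfrgq

This is an affine cipher: with a=0,…,z=25, each position x becomes (19x+19) mod 26.
For scent: s(18)→19·18+19≡23=x; c(2)→19·2+19≡5=f; e(4)→19·4+19≡17=r; n(13)→19·13+19≡6=g; t(19)→19·19+19≡16=q (all mod 26).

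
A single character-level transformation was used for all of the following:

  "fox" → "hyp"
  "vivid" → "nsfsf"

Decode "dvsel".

built

The word is reversed, then every letter is shifted forward by 10.
Decoding dvsel: shift back: d−10=t, v−10=l, s−10=i, e−10=u, l−10=b → tliub; then reverse → built.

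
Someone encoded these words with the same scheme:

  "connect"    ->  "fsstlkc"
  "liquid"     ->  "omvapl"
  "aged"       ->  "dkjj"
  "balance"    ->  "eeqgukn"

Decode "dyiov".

audio

In connect: c→f is +3, o→s is +4, n→s is +5, n→t is +6 — the shift increases by 1 each position. Letter i (0-indexed) is shifted by i+3, so successive shifts are 3, 4, 5, ….
Undoing it on dyiov: d−3=a, y−4=u, i−5=d, o−6=i, v−7=o.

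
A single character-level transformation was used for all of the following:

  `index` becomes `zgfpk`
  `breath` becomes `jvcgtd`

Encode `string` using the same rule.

ipktvu

The output letters match the input read backwards, each shifted +2: index reversed is xedni. Read the word backwards and shift each letter +2.
On string: reverse → gnirts; then shift: g+2=i, n+2=p, i+2=k, r+2=t, t+2=v, s+2=u.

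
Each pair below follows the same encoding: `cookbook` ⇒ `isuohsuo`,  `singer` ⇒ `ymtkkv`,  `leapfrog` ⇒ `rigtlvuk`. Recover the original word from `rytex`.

lunar

Shifts by position in cookbook: pos 0: c→i (+6), pos 1: o→s (+4), pos 2: o→u (+6), pos 3: k→o (+4) — repeating every 2. The shifts repeat in a cycle of length 2: positions 0,1,… shift by +6, +4, then the pattern repeats.
Reversing it on rytex: r−6=l, y−4=u, t−6=n, e−4=a, x−6=r.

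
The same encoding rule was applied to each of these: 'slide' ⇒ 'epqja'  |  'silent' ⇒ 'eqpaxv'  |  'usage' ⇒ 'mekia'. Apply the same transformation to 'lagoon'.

s(18)→e(4) and l(11)→p(15) fit y≡17x+10 (mod 26); the inverse of 17 mod 26 is 23. This is an affine cipher: with a=0,…,z=25, each position x becomes (17x+10) mod 26.
On lagoon: l(11)→17·11+10≡15=p; a(0)→17·0+10≡10=k; g(6)→17·6+10≡8=i; o(14)→17·14+10≡14=o; o(14)→17·14+10≡14=o; n(13)→17·13+10≡23=x (all mod 26).

pkioox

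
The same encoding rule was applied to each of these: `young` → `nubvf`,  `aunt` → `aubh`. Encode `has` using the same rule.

The output letters match the input read backwards, each shifted +7: young reversed is gnuoy. The word is reversed, then every letter is shifted forward by 7.
For has: reverse → sah; then shift: s+7=z, a+7=h, h+7=o.

zho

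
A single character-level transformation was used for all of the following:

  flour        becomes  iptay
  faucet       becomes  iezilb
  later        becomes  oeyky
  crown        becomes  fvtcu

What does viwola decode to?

series

In flour: f→i is +3, l→p is +4, o→t is +5, u→a is +6 — the shift increases by 1 each position. Each letter shifts forward by (position + 3), i.e. 3, 4, 5, … — the shift grows by one for each successive letter.
Decoding viwola: v−3=s, i−4=e, w−5=r, o−6=i, l−7=e, a−8=s.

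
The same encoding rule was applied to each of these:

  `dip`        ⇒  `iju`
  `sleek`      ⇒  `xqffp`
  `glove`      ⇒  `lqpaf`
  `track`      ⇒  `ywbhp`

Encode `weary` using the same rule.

The shift depends on letter class: consonant d→i is +5, but vowel i→j is +1. Two shifts are in play — +1 for a/e/i/o/u, +5 for every other letter.
On weary: w(cons)+5=b, e(vowel)+1=f, a(vowel)+1=b, r(cons)+5=w, y(cons)+5=d.

bfbwd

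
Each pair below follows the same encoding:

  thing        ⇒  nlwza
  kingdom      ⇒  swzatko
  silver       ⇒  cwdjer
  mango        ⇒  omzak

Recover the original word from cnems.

steak

t(19)→n(13) and h(7)→l(11) fit y≡11x+12 (mod 26); the inverse of 11 mod 26 is 19. This is an affine cipher: with a=0,…,z=25, each position x becomes (11x+12) mod 26.
Decoding cnems: c(2)→19·(2−12)≡18=s; n(13)→19·(13−12)≡19=t; e(4)→19·(4−12)≡4=e; m(12)→19·(12−12)≡0=a; s(18)→19·(18−12)≡10=k (all mod 26).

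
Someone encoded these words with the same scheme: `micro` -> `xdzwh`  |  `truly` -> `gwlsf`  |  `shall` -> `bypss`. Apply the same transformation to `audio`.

m(12)→x(23) and i(8)→d(3) fit y≡5x+15 (mod 26); the inverse of 5 mod 26 is 21. Treating letters as 0–25, the rule is x ↦ 5x + 15 (mod 26).
For audio: a(0)→5·0+15≡15=p; u(20)→5·20+15≡11=l; d(3)→5·3+15≡4=e; i(8)→5·8+15≡3=d; o(14)→5·14+15≡7=h (all mod 26).

pledh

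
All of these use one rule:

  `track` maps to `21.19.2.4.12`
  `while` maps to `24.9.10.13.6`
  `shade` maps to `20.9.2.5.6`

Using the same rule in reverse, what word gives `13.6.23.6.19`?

lever

t is letter #20 and maps to 21: an offset of 1. The number is (letter's place in the alphabet, a=1) + 1.
Undoing it on 13.6.23.6.19: 13→(13−1)÷1=12=l, 6→(6−1)÷1=5=e, 23→(23−1)÷1=22=v, 6→(6−1)÷1=5=e, 19→(19−1)÷1=18=r.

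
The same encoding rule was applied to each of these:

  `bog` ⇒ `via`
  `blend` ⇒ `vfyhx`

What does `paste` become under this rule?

jumny

Compare letters: b→v is +20, o→i is +20, g→a is +20 — a constant shift. Every letter moves 20 places later in the alphabet, wrapping around z→a.
For paste: p+20=j, a+20=u, s+20=m, t+20=n, e+20=y.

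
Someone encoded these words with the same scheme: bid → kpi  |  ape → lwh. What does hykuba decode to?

tundra

The output letters match the input read backwards, each shifted +7: bid reversed is dib. The word is reversed, then every letter is shifted forward by 7.
Undoing it on hykuba: shift back: h−7=a, y−7=r, k−7=d, u−7=n, b−7=u, a−7=t → ardnut; then reverse → tundra.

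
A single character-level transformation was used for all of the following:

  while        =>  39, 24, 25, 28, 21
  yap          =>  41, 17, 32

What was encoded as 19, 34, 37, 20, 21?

Letters become their 1-based position plus 16 (so a→17, b→18, …).
Undoing it on 19, 34, 37, 20, 21: 19→(19−16)÷1=3=c, 34→(34−16)÷1=18=r, 37→(37−16)÷1=21=u, 20→(20−16)÷1=4=d, 21→(21−16)÷1=5=e.

crude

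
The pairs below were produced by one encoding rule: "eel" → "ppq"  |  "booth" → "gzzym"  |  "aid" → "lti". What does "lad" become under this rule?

qli

The shift depends on letter class: consonant l→q is +5, but vowel e→p is +11. The rule splits by letter class: vowels +11, consonants +5.
On lad: l(cons)+5=q, a(vowel)+11=l, d(cons)+5=i.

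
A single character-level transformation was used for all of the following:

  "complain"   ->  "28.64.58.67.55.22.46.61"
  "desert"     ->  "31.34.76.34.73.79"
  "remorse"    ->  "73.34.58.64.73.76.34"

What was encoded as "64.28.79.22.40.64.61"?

c(#3)→28 and o(#15)→64: differences scale by 3, so n = 3·pos + 19. Each letter becomes 3×(its alphabet position, a=1..z=26) + 19.
Undoing it on 64.28.79.22.40.64.61: 64→(64−19)÷3=15=o, 28→(28−19)÷3=3=c, 79→(79−19)÷3=20=t, 22→(22−19)÷3=1=a, 40→(40−19)÷3=7=g, 64→(64−19)÷3=15=o, 61→(61−19)÷3=14=n.

octagon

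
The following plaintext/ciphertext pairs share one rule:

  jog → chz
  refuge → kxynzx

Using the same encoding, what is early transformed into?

Compare letters: j→c is +19, o→h is +19, g→z is +19 — a constant shift. Every letter moves 19 places later in the alphabet, wrapping around z→a.
On early: e+19=x, a+19=t, r+19=k, l+19=e, y+19=r.

xtker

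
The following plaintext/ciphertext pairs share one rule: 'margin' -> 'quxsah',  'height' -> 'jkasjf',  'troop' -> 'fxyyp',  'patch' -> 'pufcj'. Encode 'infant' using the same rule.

m(12)→q(16) and a(0)→u(20) fit y≡17x+20 (mod 26); the inverse of 17 mod 26 is 23. Each letter's alphabet position (a=0..z=25) is mapped through 17·x+20 mod 26 — an affine cipher.
Applying it to infant: i(8)→17·8+20≡0=a; n(13)→17·13+20≡7=h; f(5)→17·5+20≡1=b; a(0)→17·0+20≡20=u; n(13)→17·13+20≡7=h; t(19)→17·19+20≡5=f (all mod 26).

ahbuhf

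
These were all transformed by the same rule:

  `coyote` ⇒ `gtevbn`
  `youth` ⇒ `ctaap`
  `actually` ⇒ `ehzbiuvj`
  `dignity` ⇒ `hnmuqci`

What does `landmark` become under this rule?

pftkujbv

The shift increases by 1 at each position, starting from +4: 4, 5, 6, ….
For landmark: l+4=p, a+5=f, n+6=t, d+7=k, m+8=u, a+9=j, r+10=b, k+11=v.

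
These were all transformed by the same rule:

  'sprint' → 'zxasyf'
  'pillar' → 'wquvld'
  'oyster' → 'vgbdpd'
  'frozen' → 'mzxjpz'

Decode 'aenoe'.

In sprint: s→z is +7, p→x is +8, r→a is +9, i→s is +10 — the shift increases by 1 each position. The shift increases by 1 at each position, starting from +7: 7, 8, 9, ….
Undoing it on aenoe: a−7=t, e−8=w, n−9=e, o−10=e, e−11=t.

tweet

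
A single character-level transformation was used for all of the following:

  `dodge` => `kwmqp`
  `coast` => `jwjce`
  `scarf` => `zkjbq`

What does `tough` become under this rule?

awdqs

In dodge: d→k is +7, o→w is +8, d→m is +9, g→q is +10 — the shift increases by 1 each position. Each letter shifts forward by (position + 7), i.e. 7, 8, 9, … — the shift grows by one for each successive letter.
For tough: t+7=a, o+8=w, u+9=d, g+10=q, h+11=s.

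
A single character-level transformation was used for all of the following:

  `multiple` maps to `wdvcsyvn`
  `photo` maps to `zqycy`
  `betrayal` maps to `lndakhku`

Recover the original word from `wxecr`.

mouth

A repeating key of period 2 is used — shifts +10, +9 over and over.
Undoing it on wxecr: w−10=m, x−9=o, e−10=u, c−9=t, r−10=h.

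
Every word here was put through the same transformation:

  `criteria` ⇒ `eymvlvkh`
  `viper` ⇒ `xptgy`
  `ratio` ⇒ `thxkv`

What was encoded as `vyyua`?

A repeating key of period 3 is used — shifts +2, +7, +4 over and over.
Undoing it on vyyua: v−2=t, y−7=r, y−4=u, u−2=s, a−7=t.

trust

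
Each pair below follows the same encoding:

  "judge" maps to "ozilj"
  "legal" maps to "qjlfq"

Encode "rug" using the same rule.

wzl

Compare letters: j→o is +5, u→z is +5, d→i is +5 — a constant shift. This is a Caesar cipher with shift 5.
Applying it to rug: r+5=w, u+5=z, g+5=l.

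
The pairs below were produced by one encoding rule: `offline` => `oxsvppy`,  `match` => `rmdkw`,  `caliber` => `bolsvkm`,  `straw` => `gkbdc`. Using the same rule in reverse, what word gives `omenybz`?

produce

The output letters match the input read backwards, each shifted +10: offline reversed is enilffo. Read the word backwards and shift each letter +10.
Decoding omenybz: shift back: o−10=e, m−10=c, e−10=u, n−10=d, y−10=o, b−10=r, z−10=p → ecudorp; then reverse → produce.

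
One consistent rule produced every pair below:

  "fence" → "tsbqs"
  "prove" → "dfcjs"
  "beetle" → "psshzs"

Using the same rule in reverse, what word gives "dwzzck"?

Compare letters: f→t is +14, e→s is +14, n→b is +14 — a constant shift. Every letter moves 14 places later in the alphabet, wrapping around z→a.
Undoing it on dwzzck: d−14=p, w−14=i, z−14=l, z−14=l, c−14=o, k−14=w.

pillow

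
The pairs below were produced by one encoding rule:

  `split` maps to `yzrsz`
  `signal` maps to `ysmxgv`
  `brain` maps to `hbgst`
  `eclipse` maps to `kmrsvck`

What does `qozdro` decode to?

Shifts by position in split: pos 0: s→y (+6), pos 1: p→z (+10), pos 2: l→r (+6), pos 3: i→s (+10) — repeating every 2. A repeating key of period 2 is used — shifts +6, +10 over and over.
Undoing it on qozdro: q−6=k, o−10=e, z−6=t, d−10=t, r−6=l, o−10=e.

kettle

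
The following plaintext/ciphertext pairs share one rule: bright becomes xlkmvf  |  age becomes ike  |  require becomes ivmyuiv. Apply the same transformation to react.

xgeiv

Read the word backwards and shift each letter +4.
On react: reverse → tcaer; then shift: t+4=x, c+4=g, a+4=e, e+4=i, r+4=v.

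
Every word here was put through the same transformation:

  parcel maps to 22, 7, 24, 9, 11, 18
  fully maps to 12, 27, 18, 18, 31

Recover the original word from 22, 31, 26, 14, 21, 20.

Letters become their 1-based position plus 6 (so a→7, b→8, …).
Decoding 22, 31, 26, 14, 21, 20: 22→(22−6)÷1=16=p, 31→(31−6)÷1=25=y, 26→(26−6)÷1=20=t, 14→(14−6)÷1=8=h, 21→(21−6)÷1=15=o, 20→(20−6)÷1=14=n.

python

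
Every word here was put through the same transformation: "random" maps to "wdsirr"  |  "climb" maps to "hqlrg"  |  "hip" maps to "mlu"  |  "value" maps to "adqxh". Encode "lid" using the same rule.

qli

The shift depends on letter class: consonant r→w is +5, but vowel a→d is +3. The rule splits by letter class: vowels +3, consonants +5.
For lid: l(cons)+5=q, i(vowel)+3=l, d(cons)+5=i.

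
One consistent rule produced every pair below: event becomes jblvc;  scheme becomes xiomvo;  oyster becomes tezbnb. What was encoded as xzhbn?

state

In event: e→j is +5, v→b is +6, e→l is +7, n→v is +8 — the shift increases by 1 each position. The shift increases by 1 at each position, starting from +5: 5, 6, 7, ….
Decoding xzhbn: x−5=s, z−6=t, h−7=a, b−8=t, n−9=e.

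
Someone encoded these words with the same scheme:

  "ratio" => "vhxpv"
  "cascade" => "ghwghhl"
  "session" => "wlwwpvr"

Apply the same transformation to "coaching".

Vowels shift forward by 7 and consonants shift forward by 4.
On coaching: c(cons)+4=g, o(vowel)+7=v, a(vowel)+7=h, c(cons)+4=g, h(cons)+4=l, i(vowel)+7=p, n(cons)+4=r, g(cons)+4=k.

gvhglprk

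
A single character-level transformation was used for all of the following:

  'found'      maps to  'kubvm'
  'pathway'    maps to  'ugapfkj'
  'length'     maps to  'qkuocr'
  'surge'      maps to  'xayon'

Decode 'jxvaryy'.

In found: f→k is +5, o→u is +6, u→b is +7, n→v is +8 — the shift increases by 1 each position. Letter i (0-indexed) is shifted by i+5, so successive shifts are 5, 6, 7, ….
Reversing it on jxvaryy: j−5=e, x−6=r, v−7=o, a−8=s, r−9=i, y−10=o, y−11=n.

erosion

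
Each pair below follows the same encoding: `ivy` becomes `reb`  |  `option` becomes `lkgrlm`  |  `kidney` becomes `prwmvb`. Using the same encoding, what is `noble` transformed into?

mlyov

Each pair mirrors across the alphabet (i↔r, v↔e, y↔b): positions sum to 25. Each letter is replaced by its mirror in the alphabet: a↔z, b↔y, c↔x, and so on (the Atbash cipher).
For noble: n↔m, o↔l, b↔y, l↔o, e↔v.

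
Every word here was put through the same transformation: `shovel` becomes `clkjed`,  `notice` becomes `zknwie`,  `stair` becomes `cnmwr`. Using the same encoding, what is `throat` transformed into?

nlrkmn

s(18)→c(2) and h(7)→l(11) fit y≡11x+12 (mod 26); the inverse of 11 mod 26 is 19. Each letter's alphabet position (a=0..z=25) is mapped through 11·x+12 mod 26 — an affine cipher.
Applying it to throat: t(19)→11·19+12≡13=n; h(7)→11·7+12≡11=l; r(17)→11·17+12≡17=r; o(14)→11·14+12≡10=k; a(0)→11·0+12≡12=m; t(19)→11·19+12≡13=n (all mod 26).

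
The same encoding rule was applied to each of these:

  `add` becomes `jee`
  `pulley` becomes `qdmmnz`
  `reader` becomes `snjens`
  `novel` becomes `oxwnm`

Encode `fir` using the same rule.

The shift depends on letter class: consonant d→e is +1, but vowel a→j is +9. The rule splits by letter class: vowels +9, consonants +1.
Applying it to fir: f(cons)+1=g, i(vowel)+9=r, r(cons)+1=s.

grs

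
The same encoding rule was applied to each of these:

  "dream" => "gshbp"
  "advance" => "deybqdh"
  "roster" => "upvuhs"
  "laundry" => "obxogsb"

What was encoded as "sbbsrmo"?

Shifts by position in dream: pos 0: d→g (+3), pos 1: r→s (+1), pos 2: e→h (+3), pos 3: a→b (+1) — repeating every 2. It's a Vigenère-style cipher with numeric key [3,1]: position i shifts by key[i mod 2].
Undoing it on sbbsrmo: s−3=p, b−1=a, b−3=y, s−1=r, r−3=o, m−1=l, o−3=l.

payroll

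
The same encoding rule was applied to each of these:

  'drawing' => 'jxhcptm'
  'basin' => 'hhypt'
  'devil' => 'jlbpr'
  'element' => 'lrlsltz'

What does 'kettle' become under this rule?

qlzzrl

The shift depends on letter class: consonant d→j is +6, but vowel a→h is +7. Two shifts are in play — +7 for a/e/i/o/u, +6 for every other letter.
For kettle: k(cons)+6=q, e(vowel)+7=l, t(cons)+6=z, t(cons)+6=z, l(cons)+6=r, e(vowel)+7=l.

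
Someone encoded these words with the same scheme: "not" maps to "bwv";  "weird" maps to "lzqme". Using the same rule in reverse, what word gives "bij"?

bat

Two steps: reverse the string, then apply a Caesar shift of +8.
Undoing it on bij: shift back: b−8=t, i−8=a, j−8=b → tab; then reverse → bat.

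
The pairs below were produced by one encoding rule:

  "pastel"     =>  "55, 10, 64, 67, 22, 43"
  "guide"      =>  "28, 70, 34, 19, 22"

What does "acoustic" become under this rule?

10, 16, 52, 70, 64, 67, 34, 16

p(#16)→55 and a(#1)→10: differences scale by 3, so n = 3·pos + 7. With a=1..z=26, the number is 3·pos + 7.
Applying it to acoustic: a=1→10, c=3→16, o=15→52, u=21→70, s=19→64, t=20→67, i=9→34, c=3→16.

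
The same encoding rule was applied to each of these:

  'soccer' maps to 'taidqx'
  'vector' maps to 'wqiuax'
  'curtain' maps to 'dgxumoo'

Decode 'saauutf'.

Shifts by position in soccer: pos 0: s→t (+1), pos 1: o→a (+12), pos 2: c→i (+6), pos 3: c→d (+1), pos 4: e→q (+12), pos 5: r→x (+6) — repeating every 3. The shifts repeat in a cycle of length 3: positions 0,1,… shift by +1, +12, +6, then the pattern repeats.
Undoing it on saauutf: s−1=r, a−12=o, a−6=u, u−1=t, u−12=i, t−6=n, f−1=e.

routine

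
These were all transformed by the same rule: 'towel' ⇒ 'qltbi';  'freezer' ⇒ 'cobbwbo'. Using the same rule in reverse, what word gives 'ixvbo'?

Every letter moves 23 places later in the alphabet, wrapping around z→a.
Reversing it on ixvbo: i−23=l, x−23=a, v−23=y, b−23=e, o−23=r.

layer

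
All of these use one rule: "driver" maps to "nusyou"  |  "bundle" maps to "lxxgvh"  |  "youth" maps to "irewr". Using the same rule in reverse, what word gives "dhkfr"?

teach

It's a Vigenère-style cipher with numeric key [10,3]: position i shifts by key[i mod 2].
Reversing it on dhkfr: d−10=t, h−3=e, k−10=a, f−3=c, r−10=h.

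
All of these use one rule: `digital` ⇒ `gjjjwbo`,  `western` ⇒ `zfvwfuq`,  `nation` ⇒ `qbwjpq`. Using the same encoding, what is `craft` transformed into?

The shift depends on letter class: consonant d→g is +3, but vowel i→j is +1. Vowels shift forward by 1 and consonants shift forward by 3.
On craft: c(cons)+3=f, r(cons)+3=u, a(vowel)+1=b, f(cons)+3=i, t(cons)+3=w.

fubiw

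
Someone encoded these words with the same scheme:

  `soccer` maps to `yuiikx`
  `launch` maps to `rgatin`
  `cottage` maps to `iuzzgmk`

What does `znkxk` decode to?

Compare letters: s→y is +6, o→u is +6, c→i is +6 — a constant shift. Every letter moves 6 places later in the alphabet, wrapping around z→a.
Reversing it on znkxk: z−6=t, n−6=h, k−6=e, x−6=r, k−6=e.

there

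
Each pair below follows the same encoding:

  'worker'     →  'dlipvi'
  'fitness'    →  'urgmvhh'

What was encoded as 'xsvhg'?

This is the alphabet-reversal cipher (Atbash): a becomes z, b becomes y, etc.
Undoing it on xsvhg: x↔c, s↔h, v↔e, h↔s, g↔t.

chest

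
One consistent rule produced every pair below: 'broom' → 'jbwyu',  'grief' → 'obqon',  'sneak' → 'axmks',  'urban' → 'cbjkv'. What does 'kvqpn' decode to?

The shifts repeat in a cycle of length 2: positions 0,1,… shift by +8, +10, then the pattern repeats.
Reversing it on kvqpn: k−8=c, v−10=l, q−8=i, p−10=f, n−8=f.

cliff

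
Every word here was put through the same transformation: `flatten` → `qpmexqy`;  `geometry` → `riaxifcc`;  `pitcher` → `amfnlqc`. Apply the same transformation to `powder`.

Shifts by position in flatten: pos 0: f→q (+11), pos 1: l→p (+4), pos 2: a→m (+12), pos 3: t→e (+11), pos 4: t→x (+4), pos 5: e→q (+12) — repeating every 3. It's a Vigenère-style cipher with numeric key [11,4,12]: position i shifts by key[i mod 3].
Applying it to powder: p+11=a, o+4=s, w+12=i, d+11=o, e+4=i, r+12=d.

asioid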